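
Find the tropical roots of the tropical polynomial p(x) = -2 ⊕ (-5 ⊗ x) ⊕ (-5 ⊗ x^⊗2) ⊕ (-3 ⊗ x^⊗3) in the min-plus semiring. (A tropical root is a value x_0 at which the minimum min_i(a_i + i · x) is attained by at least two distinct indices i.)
Roots: {-2, 0, 3}

Each tropical root is a break point of the lower envelope of the lines y = a_i + i · x (there are 4 lines, with slopes 0, 1, ..., 3). Only the lines that attain the minimum somewhere contribute to roots; other lines are dominated. Here the surviving (envelope) indices are i = 3, i = 2, i = 1, i = 0.
Intersections between consecutive envelope lines give the roots: for adjacent envelope indices i < j the intersection is x = (a_i − a_j) / (j − i). Reading off the sorted break points: {-2, 0, 3}.
Verification: at each break x_0, at least two indices attain the minimum of min_i(a_i + i · x_0).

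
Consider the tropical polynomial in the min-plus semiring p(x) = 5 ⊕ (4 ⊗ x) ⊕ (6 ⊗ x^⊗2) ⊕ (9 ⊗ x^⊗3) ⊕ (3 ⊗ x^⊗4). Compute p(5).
p(5) = 5

A tropical monomial a ⊗ x^⊗i evaluates to a + i · x. Evaluating each term at x = 5:
  Term 0 contributes 5 + 0 · 5 = 5
  Term 1 contributes 4 + 1 · 5 = 9
  Term 2 contributes 6 + 2 · 5 = 16
  Term 3 contributes 9 + 3 · 5 = 24
  Term 4 contributes 3 + 4 · 5 = 23
p(5) = ⊕ of these = min[5, 9, 16, 24, 23] = 5.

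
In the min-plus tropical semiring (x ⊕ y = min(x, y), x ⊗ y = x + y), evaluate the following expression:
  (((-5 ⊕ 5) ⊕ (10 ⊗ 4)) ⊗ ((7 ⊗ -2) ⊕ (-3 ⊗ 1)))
(((-5 ⊕ 5) ⊕ (10 ⊗ 4)) ⊗ ((7 ⊗ -2) ⊕ (-3 ⊗ 1))) = -7

Expand innermost to outermost. Recall ⊕ takes the minimum of its arguments and ⊗ takes their sum. Working out the expression (((-5 ⊕ 5) ⊕ (10 ⊗ 4)) ⊗ ((7 ⊗ -2) ⊕ (-3 ⊗ 1))) gives -7.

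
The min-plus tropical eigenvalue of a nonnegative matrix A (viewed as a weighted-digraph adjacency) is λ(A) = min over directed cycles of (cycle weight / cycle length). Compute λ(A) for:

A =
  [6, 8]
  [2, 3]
λ(A) = 3

Enumerate directed cycles and compute their means (weight / length). Sample:
  cycle 0 → 0: weight = 6, length = 1, mean = 6/1 ≈ 6.000
  cycle 1 → 1: weight = 3, length = 1, mean = 3/1 ≈ 3.000
  cycle 0 → 1 → 0: weight = 10, length = 2, mean = 10/2 ≈ 5.000
  cycle 1 → 0 → 1: weight = 10, length = 2, mean = 10/2 ≈ 5.000
Minimum mean = 3.000, attained e.g. along the cycle 1 → 1 with weight 3 and length 1. So λ(A) = 3/1 = 3.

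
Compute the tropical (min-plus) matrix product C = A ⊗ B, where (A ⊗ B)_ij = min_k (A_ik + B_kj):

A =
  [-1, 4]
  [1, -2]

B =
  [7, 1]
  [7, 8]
A ⊗ B =
  [6, 0]
  [5, 2]

Apply the min-plus product entry-by-entry:
  C[0][0] = min over k of (A[0][0] + B[0][0] = -1 + 7 = 6, A[0][1] + B[1][0] = 4 + 7 = 11) = 6 (attained at k = 0)
  C[0][1] = min over k of (A[0][0] + B[0][1] = -1 + 1 = 0, A[0][1] + B[1][1] = 4 + 8 = 12) = 0 (attained at k = 0)
  C[1][0] = min over k of (A[1][0] + B[0][0] = 1 + 7 = 8, A[1][1] + B[1][0] = -2 + 7 = 5) = 5 (attained at k = 1)
  C[1][1] = min over k of (A[1][0] + B[0][1] = 1 + 1 = 2, A[1][1] + B[1][1] = -2 + 8 = 6) = 2 (attained at k = 0)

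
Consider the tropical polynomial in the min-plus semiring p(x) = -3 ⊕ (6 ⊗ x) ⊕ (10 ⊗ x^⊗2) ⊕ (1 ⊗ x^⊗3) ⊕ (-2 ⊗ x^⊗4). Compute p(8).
p(8) = -3

A tropical monomial a ⊗ x^⊗i evaluates to a + i · x. Evaluating each term at x = 8:
  Term 0 contributes -3 + 0 · 8 = -3
  Term 1 contributes 6 + 1 · 8 = 14
  Term 2 contributes 10 + 2 · 8 = 26
  Term 3 contributes 1 + 3 · 8 = 25
  Term 4 contributes -2 + 4 · 8 = 30
p(8) = ⊕ of these = min[-3, 14, 26, 25, 30] = -3.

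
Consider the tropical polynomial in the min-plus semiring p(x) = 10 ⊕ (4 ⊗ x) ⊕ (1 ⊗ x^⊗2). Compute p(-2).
p(-2) = -3

A tropical monomial a ⊗ x^⊗i evaluates to a + i · x. Evaluating each term at x = -2:
  Term 0 contributes 10 + 0 · -2 = 10
  Term 1 contributes 4 + 1 · -2 = 2
  Term 2 contributes 1 + 2 · -2 = -3
p(-2) = ⊕ of these = min[10, 2, -3] = -3.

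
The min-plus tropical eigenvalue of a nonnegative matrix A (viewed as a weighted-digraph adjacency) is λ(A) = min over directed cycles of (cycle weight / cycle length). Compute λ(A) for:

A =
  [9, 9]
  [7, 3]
λ(A) = 3

Enumerate directed cycles and compute their means (weight / length). Sample:
  cycle 0 → 0: weight = 9, length = 1, mean = 9/1 ≈ 9.000
  cycle 1 → 1: weight = 3, length = 1, mean = 3/1 ≈ 3.000
  cycle 0 → 1 → 0: weight = 16, length = 2, mean = 16/2 ≈ 8.000
  cycle 1 → 0 → 1: weight = 16, length = 2, mean = 16/2 ≈ 8.000
Minimum mean = 3.000, attained e.g. along the cycle 1 → 1 with weight 3 and length 1. So λ(A) = 3/1 = 3.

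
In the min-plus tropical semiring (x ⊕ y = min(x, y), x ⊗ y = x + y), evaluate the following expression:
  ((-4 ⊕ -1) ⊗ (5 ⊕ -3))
((-4 ⊕ -1) ⊗ (5 ⊕ -3)) = -7

Expand innermost to outermost. Recall ⊕ takes the minimum of its arguments and ⊗ takes their sum. Working out the expression ((-4 ⊕ -1) ⊗ (5 ⊕ -3)) gives -7.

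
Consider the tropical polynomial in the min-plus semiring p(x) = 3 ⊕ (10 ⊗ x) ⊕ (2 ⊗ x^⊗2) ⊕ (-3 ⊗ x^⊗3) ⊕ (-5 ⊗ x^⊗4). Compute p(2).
p(2) = 3

A tropical monomial a ⊗ x^⊗i evaluates to a + i · x. Evaluating each term at x = 2:
  Term 0 contributes 3 + 0 · 2 = 3
  Term 1 contributes 10 + 1 · 2 = 12
  Term 2 contributes 2 + 2 · 2 = 6
  Term 3 contributes -3 + 3 · 2 = 3
  Term 4 contributes -5 + 4 · 2 = 3
p(2) = ⊕ of these = min[3, 12, 6, 3, 3] = 3.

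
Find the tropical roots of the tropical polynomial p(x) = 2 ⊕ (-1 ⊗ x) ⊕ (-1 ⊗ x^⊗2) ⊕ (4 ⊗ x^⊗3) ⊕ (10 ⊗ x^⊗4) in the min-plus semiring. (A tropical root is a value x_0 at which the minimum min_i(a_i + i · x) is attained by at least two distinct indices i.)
Roots: {-6, -5, 0, 3}

Each tropical root is a break point of the lower envelope of the lines y = a_i + i · x (there are 5 lines, with slopes 0, 1, ..., 4). Only the lines that attain the minimum somewhere contribute to roots; other lines are dominated. Here the surviving (envelope) indices are i = 4, i = 3, i = 2, i = 1, i = 0.
Intersections between consecutive envelope lines give the roots: for adjacent envelope indices i < j the intersection is x = (a_i − a_j) / (j − i). Reading off the sorted break points: {-6, -5, 0, 3}.
Verification: at each break x_0, at least two indices attain the minimum of min_i(a_i + i · x_0).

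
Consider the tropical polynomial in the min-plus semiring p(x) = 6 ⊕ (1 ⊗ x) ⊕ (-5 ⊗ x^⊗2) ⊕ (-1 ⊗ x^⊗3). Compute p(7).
p(7) = 6

A tropical monomial a ⊗ x^⊗i evaluates to a + i · x. Evaluating each term at x = 7:
  Term 0 contributes 6 + 0 · 7 = 6
  Term 1 contributes 1 + 1 · 7 = 8
  Term 2 contributes -5 + 2 · 7 = 9
  Term 3 contributes -1 + 3 · 7 = 20
p(7) = ⊕ of these = min[6, 8, 9, 20] = 6.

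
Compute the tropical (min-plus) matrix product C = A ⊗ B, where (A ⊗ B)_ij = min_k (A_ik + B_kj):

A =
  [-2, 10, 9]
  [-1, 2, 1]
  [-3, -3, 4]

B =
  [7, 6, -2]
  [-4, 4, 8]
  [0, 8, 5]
A ⊗ B =
  [5, 4, -4]
  [-2, 5, -3]
  [-7, 1, -5]

Apply the min-plus product entry-by-entry:
  C[0][0] = min over k of (A[0][0] + B[0][0] = -2 + 7 = 5, A[0][1] + B[1][0] = 10 + -4 = 6, A[0][2] + B[2][0] = 9 + 0 = 9) = 5 (attained at k = 0)
  C[0][1] = min over k of (A[0][0] + B[0][1] = -2 + 6 = 4, A[0][1] + B[1][1] = 10 + 4 = 14, A[0][2] + B[2][1] = 9 + 8 = 17) = 4 (attained at k = 0)
  C[0][2] = min over k of (A[0][0] + B[0][2] = -2 + -2 = -4, A[0][1] + B[1][2] = 10 + 8 = 18, A[0][2] + B[2][2] = 9 + 5 = 14) = -4 (attained at k = 0)
  C[1][0] = min over k of (A[1][0] + B[0][0] = -1 + 7 = 6, A[1][1] + B[1][0] = 2 + -4 = -2, A[1][2] + B[2][0] = 1 + 0 = 1) = -2 (attained at k = 1)
  C[1][1] = min over k of (A[1][0] + B[0][1] = -1 + 6 = 5, A[1][1] + B[1][1] = 2 + 4 = 6, A[1][2] + B[2][1] = 1 + 8 = 9) = 5 (attained at k = 0)
  C[1][2] = min over k of (A[1][0] + B[0][2] = -1 + -2 = -3, A[1][1] + B[1][2] = 2 + 8 = 10, A[1][2] + B[2][2] = 1 + 5 = 6) = -3 (attained at k = 0)
  C[2][0] = min over k of (A[2][0] + B[0][0] = -3 + 7 = 4, A[2][1] + B[1][0] = -3 + -4 = -7, A[2][2] + B[2][0] = 4 + 0 = 4) = -7 (attained at k = 1)
  C[2][1] = min over k of (A[2][0] + B[0][1] = -3 + 6 = 3, A[2][1] + B[1][1] = -3 + 4 = 1, A[2][2] + B[2][1] = 4 + 8 = 12) = 1 (attained at k = 1)
  C[2][2] = min over k of (A[2][0] + B[0][2] = -3 + -2 = -5, A[2][1] + B[1][2] = -3 + 8 = 5, A[2][2] + B[2][2] = 4 + 5 = 9) = -5 (attained at k = 0)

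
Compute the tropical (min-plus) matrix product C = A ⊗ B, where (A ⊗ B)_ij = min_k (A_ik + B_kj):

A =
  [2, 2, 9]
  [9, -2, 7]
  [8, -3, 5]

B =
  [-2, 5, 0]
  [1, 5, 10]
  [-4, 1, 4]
A ⊗ B =
  [0, 7, 2]
  [-1, 3, 8]
  [-2, 2, 7]

Apply the min-plus product entry-by-entry:
  C[0][0] = min over k of (A[0][0] + B[0][0] = 2 + -2 = 0, A[0][1] + B[1][0] = 2 + 1 = 3, A[0][2] + B[2][0] = 9 + -4 = 5) = 0 (attained at k = 0)
  C[0][1] = min over k of (A[0][0] + B[0][1] = 2 + 5 = 7, A[0][1] + B[1][1] = 2 + 5 = 7, A[0][2] + B[2][1] = 9 + 1 = 10) = 7 (attained at k = 0)
  C[0][2] = min over k of (A[0][0] + B[0][2] = 2 + 0 = 2, A[0][1] + B[1][2] = 2 + 10 = 12, A[0][2] + B[2][2] = 9 + 4 = 13) = 2 (attained at k = 0)
  C[1][0] = min over k of (A[1][0] + B[0][0] = 9 + -2 = 7, A[1][1] + B[1][0] = -2 + 1 = -1, A[1][2] + B[2][0] = 7 + -4 = 3) = -1 (attained at k = 1)
  C[1][1] = min over k of (A[1][0] + B[0][1] = 9 + 5 = 14, A[1][1] + B[1][1] = -2 + 5 = 3, A[1][2] + B[2][1] = 7 + 1 = 8) = 3 (attained at k = 1)
  C[1][2] = min over k of (A[1][0] + B[0][2] = 9 + 0 = 9, A[1][1] + B[1][2] = -2 + 10 = 8, A[1][2] + B[2][2] = 7 + 4 = 11) = 8 (attained at k = 1)
  C[2][0] = min over k of (A[2][0] + B[0][0] = 8 + -2 = 6, A[2][1] + B[1][0] = -3 + 1 = -2, A[2][2] + B[2][0] = 5 + -4 = 1) = -2 (attained at k = 1)
  C[2][1] = min over k of (A[2][0] + B[0][1] = 8 + 5 = 13, A[2][1] + B[1][1] = -3 + 5 = 2, A[2][2] + B[2][1] = 5 + 1 = 6) = 2 (attained at k = 1)
  C[2][2] = min over k of (A[2][0] + B[0][2] = 8 + 0 = 8, A[2][1] + B[1][2] = -3 + 10 = 7, A[2][2] + B[2][2] = 5 + 4 = 9) = 7 (attained at k = 1)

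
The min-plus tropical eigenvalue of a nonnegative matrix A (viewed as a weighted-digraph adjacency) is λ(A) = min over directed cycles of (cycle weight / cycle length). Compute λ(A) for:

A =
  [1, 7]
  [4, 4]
λ(A) = 1

Enumerate directed cycles and compute their means (weight / length). Sample:
  cycle 0 → 0: weight = 1, length = 1, mean = 1/1 ≈ 1.000
  cycle 1 → 1: weight = 4, length = 1, mean = 4/1 ≈ 4.000
  cycle 0 → 1 → 0: weight = 11, length = 2, mean = 11/2 ≈ 5.500
  cycle 1 → 0 → 1: weight = 11, length = 2, mean = 11/2 ≈ 5.500
Minimum mean = 1.000, attained e.g. along the cycle 0 → 0 with weight 1 and length 1. So λ(A) = 1/1 = 1.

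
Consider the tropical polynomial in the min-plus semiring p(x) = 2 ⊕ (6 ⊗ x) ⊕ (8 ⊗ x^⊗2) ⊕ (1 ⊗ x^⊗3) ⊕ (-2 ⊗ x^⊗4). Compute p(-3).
p(-3) = -14

A tropical monomial a ⊗ x^⊗i evaluates to a + i · x. Evaluating each term at x = -3:
  Term 0 contributes 2 + 0 · -3 = 2
  Term 1 contributes 6 + 1 · -3 = 3
  Term 2 contributes 8 + 2 · -3 = 2
  Term 3 contributes 1 + 3 · -3 = -8
  Term 4 contributes -2 + 4 · -3 = -14
p(-3) = ⊕ of these = min[2, 3, 2, -8, -14] = -14.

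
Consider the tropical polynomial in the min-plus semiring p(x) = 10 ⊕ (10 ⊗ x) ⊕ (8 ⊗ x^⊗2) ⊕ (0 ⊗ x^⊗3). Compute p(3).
p(3) = 9

A tropical monomial a ⊗ x^⊗i evaluates to a + i · x. Evaluating each term at x = 3:
  Term 0 contributes 10 + 0 · 3 = 10
  Term 1 contributes 10 + 1 · 3 = 13
  Term 2 contributes 8 + 2 · 3 = 14
  Term 3 contributes 0 + 3 · 3 = 9
p(3) = ⊕ of these = min[10, 13, 14, 9] = 9.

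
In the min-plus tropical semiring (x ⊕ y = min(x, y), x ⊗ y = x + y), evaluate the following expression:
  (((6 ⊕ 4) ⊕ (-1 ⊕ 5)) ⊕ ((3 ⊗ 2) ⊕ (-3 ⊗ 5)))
(((6 ⊕ 4) ⊕ (-1 ⊕ 5)) ⊕ ((3 ⊗ 2) ⊕ (-3 ⊗ 5))) = -1

Expand innermost to outermost. Recall ⊕ takes the minimum of its arguments and ⊗ takes their sum. Working out the expression (((6 ⊕ 4) ⊕ (-1 ⊕ 5)) ⊕ ((3 ⊗ 2) ⊕ (-3 ⊗ 5))) gives -1.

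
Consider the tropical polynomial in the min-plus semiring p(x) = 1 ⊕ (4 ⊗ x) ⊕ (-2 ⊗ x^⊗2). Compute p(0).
p(0) = -2

A tropical monomial a ⊗ x^⊗i evaluates to a + i · x. Evaluating each term at x = 0:
  Term 0 contributes 1 + 0 · 0 = 1
  Term 1 contributes 4 + 1 · 0 = 4
  Term 2 contributes -2 + 2 · 0 = -2
p(0) = ⊕ of these = min[1, 4, -2] = -2.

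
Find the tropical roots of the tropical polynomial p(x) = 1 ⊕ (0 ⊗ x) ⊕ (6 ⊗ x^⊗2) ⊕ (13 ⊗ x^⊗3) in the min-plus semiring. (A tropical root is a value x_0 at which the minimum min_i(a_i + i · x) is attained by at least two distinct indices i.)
Roots: {-7, -6, 1}

Each tropical root is a break point of the lower envelope of the lines y = a_i + i · x (there are 4 lines, with slopes 0, 1, ..., 3). Only the lines that attain the minimum somewhere contribute to roots; other lines are dominated. Here the surviving (envelope) indices are i = 3, i = 2, i = 1, i = 0.
Intersections between consecutive envelope lines give the roots: for adjacent envelope indices i < j the intersection is x = (a_i − a_j) / (j − i). Reading off the sorted break points: {-7, -6, 1}.
Verification: at each break x_0, at least two indices attain the minimum of min_i(a_i + i · x_0).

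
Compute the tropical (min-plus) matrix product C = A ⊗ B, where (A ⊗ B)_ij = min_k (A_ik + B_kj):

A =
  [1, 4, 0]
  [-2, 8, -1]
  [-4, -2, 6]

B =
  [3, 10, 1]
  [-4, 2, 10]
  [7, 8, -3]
A ⊗ B =
  [0, 6, -3]
  [1, 7, -4]
  [-6, 0, -3]

Apply the min-plus product entry-by-entry:
  C[0][0] = min over k of (A[0][0] + B[0][0] = 1 + 3 = 4, A[0][1] + B[1][0] = 4 + -4 = 0, A[0][2] + B[2][0] = 0 + 7 = 7) = 0 (attained at k = 1)
  C[0][1] = min over k of (A[0][0] + B[0][1] = 1 + 10 = 11, A[0][1] + B[1][1] = 4 + 2 = 6, A[0][2] + B[2][1] = 0 + 8 = 8) = 6 (attained at k = 1)
  C[0][2] = min over k of (A[0][0] + B[0][2] = 1 + 1 = 2, A[0][1] + B[1][2] = 4 + 10 = 14, A[0][2] + B[2][2] = 0 + -3 = -3) = -3 (attained at k = 2)
  C[1][0] = min over k of (A[1][0] + B[0][0] = -2 + 3 = 1, A[1][1] + B[1][0] = 8 + -4 = 4, A[1][2] + B[2][0] = -1 + 7 = 6) = 1 (attained at k = 0)
  C[1][1] = min over k of (A[1][0] + B[0][1] = -2 + 10 = 8, A[1][1] + B[1][1] = 8 + 2 = 10, A[1][2] + B[2][1] = -1 + 8 = 7) = 7 (attained at k = 2)
  C[1][2] = min over k of (A[1][0] + B[0][2] = -2 + 1 = -1, A[1][1] + B[1][2] = 8 + 10 = 18, A[1][2] + B[2][2] = -1 + -3 = -4) = -4 (attained at k = 2)
  C[2][0] = min over k of (A[2][0] + B[0][0] = -4 + 3 = -1, A[2][1] + B[1][0] = -2 + -4 = -6, A[2][2] + B[2][0] = 6 + 7 = 13) = -6 (attained at k = 1)
  C[2][1] = min over k of (A[2][0] + B[0][1] = -4 + 10 = 6, A[2][1] + B[1][1] = -2 + 2 = 0, A[2][2] + B[2][1] = 6 + 8 = 14) = 0 (attained at k = 1)
  C[2][2] = min over k of (A[2][0] + B[0][2] = -4 + 1 = -3, A[2][1] + B[1][2] = -2 + 10 = 8, A[2][2] + B[2][2] = 6 + -3 = 3) = -3 (attained at k = 0)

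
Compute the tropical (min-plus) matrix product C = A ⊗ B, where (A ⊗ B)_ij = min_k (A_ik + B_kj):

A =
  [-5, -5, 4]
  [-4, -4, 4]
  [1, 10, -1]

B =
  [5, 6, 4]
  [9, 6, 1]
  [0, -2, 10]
A ⊗ B =
  [0, 1, -4]
  [1, 2, -3]
  [-1, -3, 5]

Apply the min-plus product entry-by-entry:
  C[0][0] = min over k of (A[0][0] + B[0][0] = -5 + 5 = 0, A[0][1] + B[1][0] = -5 + 9 = 4, A[0][2] + B[2][0] = 4 + 0 = 4) = 0 (attained at k = 0)
  C[0][1] = min over k of (A[0][0] + B[0][1] = -5 + 6 = 1, A[0][1] + B[1][1] = -5 + 6 = 1, A[0][2] + B[2][1] = 4 + -2 = 2) = 1 (attained at k = 0)
  C[0][2] = min over k of (A[0][0] + B[0][2] = -5 + 4 = -1, A[0][1] + B[1][2] = -5 + 1 = -4, A[0][2] + B[2][2] = 4 + 10 = 14) = -4 (attained at k = 1)
  C[1][0] = min over k of (A[1][0] + B[0][0] = -4 + 5 = 1, A[1][1] + B[1][0] = -4 + 9 = 5, A[1][2] + B[2][0] = 4 + 0 = 4) = 1 (attained at k = 0)
  C[1][1] = min over k of (A[1][0] + B[0][1] = -4 + 6 = 2, A[1][1] + B[1][1] = -4 + 6 = 2, A[1][2] + B[2][1] = 4 + -2 = 2) = 2 (attained at k = 0)
  C[1][2] = min over k of (A[1][0] + B[0][2] = -4 + 4 = 0, A[1][1] + B[1][2] = -4 + 1 = -3, A[1][2] + B[2][2] = 4 + 10 = 14) = -3 (attained at k = 1)
  C[2][0] = min over k of (A[2][0] + B[0][0] = 1 + 5 = 6, A[2][1] + B[1][0] = 10 + 9 = 19, A[2][2] + B[2][0] = -1 + 0 = -1) = -1 (attained at k = 2)
  C[2][1] = min over k of (A[2][0] + B[0][1] = 1 + 6 = 7, A[2][1] + B[1][1] = 10 + 6 = 16, A[2][2] + B[2][1] = -1 + -2 = -3) = -3 (attained at k = 2)
  C[2][2] = min over k of (A[2][0] + B[0][2] = 1 + 4 = 5, A[2][1] + B[1][2] = 10 + 1 = 11, A[2][2] + B[2][2] = -1 + 10 = 9) = 5 (attained at k = 0)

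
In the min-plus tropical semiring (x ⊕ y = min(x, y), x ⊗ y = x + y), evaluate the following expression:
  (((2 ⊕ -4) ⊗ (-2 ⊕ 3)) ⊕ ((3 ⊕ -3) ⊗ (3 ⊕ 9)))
(((2 ⊕ -4) ⊗ (-2 ⊕ 3)) ⊕ ((3 ⊕ -3) ⊗ (3 ⊕ 9))) = -6

Expand innermost to outermost. Recall ⊕ takes the minimum of its arguments and ⊗ takes their sum. Working out the expression (((2 ⊕ -4) ⊗ (-2 ⊕ 3)) ⊕ ((3 ⊕ -3) ⊗ (3 ⊕ 9))) gives -6.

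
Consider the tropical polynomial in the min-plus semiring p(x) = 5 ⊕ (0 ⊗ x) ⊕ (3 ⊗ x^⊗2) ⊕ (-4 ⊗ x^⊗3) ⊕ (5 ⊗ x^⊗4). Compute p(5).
p(5) = 5

A tropical monomial a ⊗ x^⊗i evaluates to a + i · x. Evaluating each term at x = 5:
  Term 0 contributes 5 + 0 · 5 = 5
  Term 1 contributes 0 + 1 · 5 = 5
  Term 2 contributes 3 + 2 · 5 = 13
  Term 3 contributes -4 + 3 · 5 = 11
  Term 4 contributes 5 + 4 · 5 = 25
p(5) = ⊕ of these = min[5, 5, 13, 11, 25] = 5.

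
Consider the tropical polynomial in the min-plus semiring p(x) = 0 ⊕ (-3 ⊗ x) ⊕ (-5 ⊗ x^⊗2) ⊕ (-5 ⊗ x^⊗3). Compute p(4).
p(4) = 0

A tropical monomial a ⊗ x^⊗i evaluates to a + i · x. Evaluating each term at x = 4:
  Term 0 contributes 0 + 0 · 4 = 0
  Term 1 contributes -3 + 1 · 4 = 1
  Term 2 contributes -5 + 2 · 4 = 3
  Term 3 contributes -5 + 3 · 4 = 7
p(4) = ⊕ of these = min[0, 1, 3, 7] = 0.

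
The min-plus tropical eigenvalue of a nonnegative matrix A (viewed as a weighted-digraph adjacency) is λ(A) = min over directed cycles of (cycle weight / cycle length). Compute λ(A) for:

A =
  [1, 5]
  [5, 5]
λ(A) = 1

Enumerate directed cycles and compute their means (weight / length). Sample:
  cycle 0 → 0: weight = 1, length = 1, mean = 1/1 ≈ 1.000
  cycle 1 → 1: weight = 5, length = 1, mean = 5/1 ≈ 5.000
  cycle 0 → 1 → 0: weight = 10, length = 2, mean = 10/2 ≈ 5.000
  cycle 1 → 0 → 1: weight = 10, length = 2, mean = 10/2 ≈ 5.000
Minimum mean = 1.000, attained e.g. along the cycle 0 → 0 with weight 1 and length 1. So λ(A) = 1/1 = 1.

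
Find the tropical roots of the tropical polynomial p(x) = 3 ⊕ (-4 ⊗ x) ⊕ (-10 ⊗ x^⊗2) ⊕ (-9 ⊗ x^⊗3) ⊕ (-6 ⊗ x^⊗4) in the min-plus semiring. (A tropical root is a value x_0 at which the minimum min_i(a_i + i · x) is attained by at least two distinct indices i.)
Roots: {-3, -1, 6, 7}

Each tropical root is a break point of the lower envelope of the lines y = a_i + i · x (there are 5 lines, with slopes 0, 1, ..., 4). Only the lines that attain the minimum somewhere contribute to roots; other lines are dominated. Here the surviving (envelope) indices are i = 4, i = 3, i = 2, i = 1, i = 0.
Intersections between consecutive envelope lines give the roots: for adjacent envelope indices i < j the intersection is x = (a_i − a_j) / (j − i). Reading off the sorted break points: {-3, -1, 6, 7}.
Verification: at each break x_0, at least two indices attain the minimum of min_i(a_i + i · x_0).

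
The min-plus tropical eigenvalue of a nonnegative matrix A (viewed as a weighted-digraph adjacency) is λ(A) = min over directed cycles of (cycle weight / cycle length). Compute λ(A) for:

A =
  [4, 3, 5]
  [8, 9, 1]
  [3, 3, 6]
λ(A) = 2

Enumerate directed cycles and compute their means (weight / length). Sample:
  cycle 0 → 0: weight = 4, length = 1, mean = 4/1 ≈ 4.000
  cycle 1 → 1: weight = 9, length = 1, mean = 9/1 ≈ 9.000
  cycle 2 → 2: weight = 6, length = 1, mean = 6/1 ≈ 6.000
  cycle 0 → 1 → 0: weight = 11, length = 2, mean = 11/2 ≈ 5.500
  cycle 0 → 2 → 0: weight = 8, length = 2, mean = 8/2 ≈ 4.000
  cycle 1 → 0 → 1: weight = 11, length = 2, mean = 11/2 ≈ 5.500
Minimum mean = 2.000, attained e.g. along the cycle 1 → 2 → 1 with weight 4 and length 2. So λ(A) = 4/2 = 2.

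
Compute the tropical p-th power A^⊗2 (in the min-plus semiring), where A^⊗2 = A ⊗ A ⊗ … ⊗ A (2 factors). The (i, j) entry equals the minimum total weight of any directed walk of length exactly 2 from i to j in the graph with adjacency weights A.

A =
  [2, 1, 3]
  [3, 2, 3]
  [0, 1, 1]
A^⊗2 =
  [3, 3, 4]
  [3, 4, 4]
  [1, 1, 2]

Each entry (A^⊗2)_ij equals the minimum over all length-2 walks i = v_0 → v_1 → … → v_2 = j of Σ_t A[v_t][v_{t+1}]. For example, for (i, j) = (0, 2) we minimise over 3 possible intermediate vertex sequences; the minimum is 4, attained along the walk 0 → 1 → 2.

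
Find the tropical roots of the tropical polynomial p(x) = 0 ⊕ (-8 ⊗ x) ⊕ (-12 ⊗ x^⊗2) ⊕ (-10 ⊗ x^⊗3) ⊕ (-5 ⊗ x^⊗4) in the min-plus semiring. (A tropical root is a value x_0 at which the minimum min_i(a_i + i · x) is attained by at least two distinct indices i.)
Roots: {-5, -2, 4, 8}

Each tropical root is a break point of the lower envelope of the lines y = a_i + i · x (there are 5 lines, with slopes 0, 1, ..., 4). Only the lines that attain the minimum somewhere contribute to roots; other lines are dominated. Here the surviving (envelope) indices are i = 4, i = 3, i = 2, i = 1, i = 0.
Intersections between consecutive envelope lines give the roots: for adjacent envelope indices i < j the intersection is x = (a_i − a_j) / (j − i). Reading off the sorted break points: {-5, -2, 4, 8}.
Verification: at each break x_0, at least two indices attain the minimum of min_i(a_i + i · x_0).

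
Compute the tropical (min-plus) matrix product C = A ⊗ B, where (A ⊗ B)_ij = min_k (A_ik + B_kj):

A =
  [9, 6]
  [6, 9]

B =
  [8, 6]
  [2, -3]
A ⊗ B =
  [8, 3]
  [11, 6]

Apply the min-plus product entry-by-entry:
  C[0][0] = min over k of (A[0][0] + B[0][0] = 9 + 8 = 17, A[0][1] + B[1][0] = 6 + 2 = 8) = 8 (attained at k = 1)
  C[0][1] = min over k of (A[0][0] + B[0][1] = 9 + 6 = 15, A[0][1] + B[1][1] = 6 + -3 = 3) = 3 (attained at k = 1)
  C[1][0] = min over k of (A[1][0] + B[0][0] = 6 + 8 = 14, A[1][1] + B[1][0] = 9 + 2 = 11) = 11 (attained at k = 1)
  C[1][1] = min over k of (A[1][0] + B[0][1] = 6 + 6 = 12, A[1][1] + B[1][1] = 9 + -3 = 6) = 6 (attained at k = 1)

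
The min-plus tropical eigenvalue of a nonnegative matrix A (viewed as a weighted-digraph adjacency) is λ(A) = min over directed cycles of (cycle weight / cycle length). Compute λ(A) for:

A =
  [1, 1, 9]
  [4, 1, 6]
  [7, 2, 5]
λ(A) = 1

Enumerate directed cycles and compute their means (weight / length). Sample:
  cycle 0 → 0: weight = 1, length = 1, mean = 1/1 ≈ 1.000
  cycle 1 → 1: weight = 1, length = 1, mean = 1/1 ≈ 1.000
  cycle 2 → 2: weight = 5, length = 1, mean = 5/1 ≈ 5.000
  cycle 0 → 1 → 0: weight = 5, length = 2, mean = 5/2 ≈ 2.500
  cycle 0 → 2 → 0: weight = 16, length = 2, mean = 16/2 ≈ 8.000
  cycle 1 → 0 → 1: weight = 5, length = 2, mean = 5/2 ≈ 2.500
Minimum mean = 1.000, attained e.g. along the cycle 0 → 0 with weight 1 and length 1. So λ(A) = 1/1 = 1.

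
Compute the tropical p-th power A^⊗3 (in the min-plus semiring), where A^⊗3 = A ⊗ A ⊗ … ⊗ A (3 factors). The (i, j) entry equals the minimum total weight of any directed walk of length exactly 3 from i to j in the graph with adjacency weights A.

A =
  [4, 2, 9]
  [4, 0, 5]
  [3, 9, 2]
A^⊗3 =
  [6, 2, 7]
  [4, 0, 5]
  [7, 5, 6]

Each entry (A^⊗3)_ij equals the minimum over all length-3 walks i = v_0 → v_1 → … → v_3 = j of Σ_t A[v_t][v_{t+1}]. For example, for (i, j) = (0, 2) we minimise over 9 possible intermediate vertex sequences; the minimum is 7, attained along the walk 0 → 1 → 1 → 2.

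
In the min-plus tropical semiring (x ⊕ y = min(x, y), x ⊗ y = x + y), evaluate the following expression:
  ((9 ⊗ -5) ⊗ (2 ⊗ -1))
((9 ⊗ -5) ⊗ (2 ⊗ -1)) = 5

Expand innermost to outermost. Recall ⊕ takes the minimum of its arguments and ⊗ takes their sum. Working out the expression ((9 ⊗ -5) ⊗ (2 ⊗ -1)) gives 5.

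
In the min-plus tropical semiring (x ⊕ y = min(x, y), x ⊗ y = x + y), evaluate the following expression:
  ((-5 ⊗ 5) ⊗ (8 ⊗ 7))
((-5 ⊗ 5) ⊗ (8 ⊗ 7)) = 15

Expand innermost to outermost. Recall ⊕ takes the minimum of its arguments and ⊗ takes their sum. Working out the expression ((-5 ⊗ 5) ⊗ (8 ⊗ 7)) gives 15.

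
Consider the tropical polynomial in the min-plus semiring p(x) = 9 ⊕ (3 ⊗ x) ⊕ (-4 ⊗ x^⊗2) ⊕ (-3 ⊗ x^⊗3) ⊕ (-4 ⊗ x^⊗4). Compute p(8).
p(8) = 9

A tropical monomial a ⊗ x^⊗i evaluates to a + i · x. Evaluating each term at x = 8:
  Term 0 contributes 9 + 0 · 8 = 9
  Term 1 contributes 3 + 1 · 8 = 11
  Term 2 contributes -4 + 2 · 8 = 12
  Term 3 contributes -3 + 3 · 8 = 21
  Term 4 contributes -4 + 4 · 8 = 28
p(8) = ⊕ of these = min[9, 11, 12, 21, 28] = 9.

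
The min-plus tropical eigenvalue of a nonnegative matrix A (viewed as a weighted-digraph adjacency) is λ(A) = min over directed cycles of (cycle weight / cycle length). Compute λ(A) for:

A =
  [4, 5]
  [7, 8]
λ(A) = 4

Enumerate directed cycles and compute their means (weight / length). Sample:
  cycle 0 → 0: weight = 4, length = 1, mean = 4/1 ≈ 4.000
  cycle 1 → 1: weight = 8, length = 1, mean = 8/1 ≈ 8.000
  cycle 0 → 1 → 0: weight = 12, length = 2, mean = 12/2 ≈ 6.000
  cycle 1 → 0 → 1: weight = 12, length = 2, mean = 12/2 ≈ 6.000
Minimum mean = 4.000, attained e.g. along the cycle 0 → 0 with weight 4 and length 1. So λ(A) = 4/1 = 4.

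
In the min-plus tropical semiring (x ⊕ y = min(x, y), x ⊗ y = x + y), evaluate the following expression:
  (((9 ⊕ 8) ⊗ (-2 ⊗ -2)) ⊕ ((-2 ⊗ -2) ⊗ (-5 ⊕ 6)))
(((9 ⊕ 8) ⊗ (-2 ⊗ -2)) ⊕ ((-2 ⊗ -2) ⊗ (-5 ⊕ 6))) = -9

Expand innermost to outermost. Recall ⊕ takes the minimum of its arguments and ⊗ takes their sum. Working out the expression (((9 ⊕ 8) ⊗ (-2 ⊗ -2)) ⊕ ((-2 ⊗ -2) ⊗ (-5 ⊕ 6))) gives -9.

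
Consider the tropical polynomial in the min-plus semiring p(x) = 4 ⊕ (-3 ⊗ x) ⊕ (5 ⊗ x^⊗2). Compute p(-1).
p(-1) = -4

A tropical monomial a ⊗ x^⊗i evaluates to a + i · x. Evaluating each term at x = -1:
  Term 0 contributes 4 + 0 · -1 = 4
  Term 1 contributes -3 + 1 · -1 = -4
  Term 2 contributes 5 + 2 · -1 = 3
p(-1) = ⊕ of these = min[4, -4, 3] = -4.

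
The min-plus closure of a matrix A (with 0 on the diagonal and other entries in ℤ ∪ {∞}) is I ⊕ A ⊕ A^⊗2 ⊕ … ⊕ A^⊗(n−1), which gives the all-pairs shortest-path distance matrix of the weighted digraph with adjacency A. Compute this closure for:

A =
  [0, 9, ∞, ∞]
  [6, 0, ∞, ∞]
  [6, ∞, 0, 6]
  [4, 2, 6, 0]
Closure =
  [0, 9, ∞, ∞]
  [6, 0, ∞, ∞]
  [6, 8, 0, 6]
  [4, 2, 6, 0]

This is the Floyd-Warshall all-pairs shortest-path computation. For each intermediate vertex k = 0, 1, …, 3, update dist[i][j] ← min(dist[i][j], dist[i][k] + dist[k][j]). The final matrix gives, for each (i, j), the minimum total weight of any directed path from i to j (possibly empty when i = j).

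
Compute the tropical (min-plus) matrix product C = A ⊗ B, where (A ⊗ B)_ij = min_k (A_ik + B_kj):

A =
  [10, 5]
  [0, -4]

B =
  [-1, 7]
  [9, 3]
A ⊗ B =
  [9, 8]
  [-1, -1]

Apply the min-plus product entry-by-entry:
  C[0][0] = min over k of (A[0][0] + B[0][0] = 10 + -1 = 9, A[0][1] + B[1][0] = 5 + 9 = 14) = 9 (attained at k = 0)
  C[0][1] = min over k of (A[0][0] + B[0][1] = 10 + 7 = 17, A[0][1] + B[1][1] = 5 + 3 = 8) = 8 (attained at k = 1)
  C[1][0] = min over k of (A[1][0] + B[0][0] = 0 + -1 = -1, A[1][1] + B[1][0] = -4 + 9 = 5) = -1 (attained at k = 0)
  C[1][1] = min over k of (A[1][0] + B[0][1] = 0 + 7 = 7, A[1][1] + B[1][1] = -4 + 3 = -1) = -1 (attained at k = 1)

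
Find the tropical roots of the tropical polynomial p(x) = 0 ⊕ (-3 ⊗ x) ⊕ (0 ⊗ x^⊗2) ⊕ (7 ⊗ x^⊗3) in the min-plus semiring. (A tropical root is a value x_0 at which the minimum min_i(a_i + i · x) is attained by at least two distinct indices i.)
Roots: {-7, -3, 3}

Each tropical root is a break point of the lower envelope of the lines y = a_i + i · x (there are 4 lines, with slopes 0, 1, ..., 3). Only the lines that attain the minimum somewhere contribute to roots; other lines are dominated. Here the surviving (envelope) indices are i = 3, i = 2, i = 1, i = 0.
Intersections between consecutive envelope lines give the roots: for adjacent envelope indices i < j the intersection is x = (a_i − a_j) / (j − i). Reading off the sorted break points: {-7, -3, 3}.
Verification: at each break x_0, at least two indices attain the minimum of min_i(a_i + i · x_0).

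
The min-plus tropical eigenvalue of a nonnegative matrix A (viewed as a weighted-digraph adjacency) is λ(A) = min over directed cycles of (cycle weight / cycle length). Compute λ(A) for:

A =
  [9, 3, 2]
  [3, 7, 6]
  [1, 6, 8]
λ(A) = 3/2

Enumerate directed cycles and compute their means (weight / length). Sample:
  cycle 0 → 0: weight = 9, length = 1, mean = 9/1 ≈ 9.000
  cycle 1 → 1: weight = 7, length = 1, mean = 7/1 ≈ 7.000
  cycle 2 → 2: weight = 8, length = 1, mean = 8/1 ≈ 8.000
  cycle 0 → 1 → 0: weight = 6, length = 2, mean = 6/2 ≈ 3.000
  cycle 0 → 2 → 0: weight = 3, length = 2, mean = 3/2 ≈ 1.500
  cycle 1 → 0 → 1: weight = 6, length = 2, mean = 6/2 ≈ 3.000
Minimum mean = 1.500, attained e.g. along the cycle 0 → 2 → 0 with weight 3 and length 2. So λ(A) = 3/2 = 3/2.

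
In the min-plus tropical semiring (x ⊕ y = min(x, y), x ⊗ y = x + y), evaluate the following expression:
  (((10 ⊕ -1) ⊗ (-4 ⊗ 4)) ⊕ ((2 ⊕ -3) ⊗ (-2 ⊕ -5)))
(((10 ⊕ -1) ⊗ (-4 ⊗ 4)) ⊕ ((2 ⊕ -3) ⊗ (-2 ⊕ -5))) = -8

Expand innermost to outermost. Recall ⊕ takes the minimum of its arguments and ⊗ takes their sum. Working out the expression (((10 ⊕ -1) ⊗ (-4 ⊗ 4)) ⊕ ((2 ⊕ -3) ⊗ (-2 ⊕ -5))) gives -8.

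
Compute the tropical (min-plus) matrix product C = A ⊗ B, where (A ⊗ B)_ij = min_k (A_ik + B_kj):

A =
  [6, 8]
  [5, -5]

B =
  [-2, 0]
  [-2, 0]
A ⊗ B =
  [4, 6]
  [-7, -5]

Apply the min-plus product entry-by-entry:
  C[0][0] = min over k of (A[0][0] + B[0][0] = 6 + -2 = 4, A[0][1] + B[1][0] = 8 + -2 = 6) = 4 (attained at k = 0)
  C[0][1] = min over k of (A[0][0] + B[0][1] = 6 + 0 = 6, A[0][1] + B[1][1] = 8 + 0 = 8) = 6 (attained at k = 0)
  C[1][0] = min over k of (A[1][0] + B[0][0] = 5 + -2 = 3, A[1][1] + B[1][0] = -5 + -2 = -7) = -7 (attained at k = 1)
  C[1][1] = min over k of (A[1][0] + B[0][1] = 5 + 0 = 5, A[1][1] + B[1][1] = -5 + 0 = -5) = -5 (attained at k = 1)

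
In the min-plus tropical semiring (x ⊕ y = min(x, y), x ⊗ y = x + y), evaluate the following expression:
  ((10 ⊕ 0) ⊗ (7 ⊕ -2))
((10 ⊕ 0) ⊗ (7 ⊕ -2)) = -2

Expand innermost to outermost. Recall ⊕ takes the minimum of its arguments and ⊗ takes their sum. Working out the expression ((10 ⊕ 0) ⊗ (7 ⊕ -2)) gives -2.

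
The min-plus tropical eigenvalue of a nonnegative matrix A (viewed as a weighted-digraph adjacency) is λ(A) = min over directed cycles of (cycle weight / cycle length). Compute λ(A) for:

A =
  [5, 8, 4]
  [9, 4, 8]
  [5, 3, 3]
λ(A) = 3

Enumerate directed cycles and compute their means (weight / length). Sample:
  cycle 0 → 0: weight = 5, length = 1, mean = 5/1 ≈ 5.000
  cycle 1 → 1: weight = 4, length = 1, mean = 4/1 ≈ 4.000
  cycle 2 → 2: weight = 3, length = 1, mean = 3/1 ≈ 3.000
  cycle 0 → 1 → 0: weight = 17, length = 2, mean = 17/2 ≈ 8.500
  cycle 0 → 2 → 0: weight = 9, length = 2, mean = 9/2 ≈ 4.500
  cycle 1 → 0 → 1: weight = 17, length = 2, mean = 17/2 ≈ 8.500
Minimum mean = 3.000, attained e.g. along the cycle 2 → 2 with weight 3 and length 1. So λ(A) = 3/1 = 3.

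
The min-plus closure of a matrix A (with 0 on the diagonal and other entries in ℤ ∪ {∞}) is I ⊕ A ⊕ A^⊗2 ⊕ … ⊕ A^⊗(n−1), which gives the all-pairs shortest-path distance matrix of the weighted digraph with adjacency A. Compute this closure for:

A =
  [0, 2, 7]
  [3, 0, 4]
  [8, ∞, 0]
Closure =
  [0, 2, 6]
  [3, 0, 4]
  [8, 10, 0]

This is the Floyd-Warshall all-pairs shortest-path computation. For each intermediate vertex k = 0, 1, …, 2, update dist[i][j] ← min(dist[i][j], dist[i][k] + dist[k][j]). The final matrix gives, for each (i, j), the minimum total weight of any directed path from i to j (possibly empty when i = j).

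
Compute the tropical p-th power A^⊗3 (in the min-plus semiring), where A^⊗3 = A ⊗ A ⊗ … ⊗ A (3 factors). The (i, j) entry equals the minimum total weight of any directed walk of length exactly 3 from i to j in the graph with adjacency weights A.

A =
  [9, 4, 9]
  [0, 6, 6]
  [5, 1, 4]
A^⊗3 =
  [10, 8, 13]
  [4, 10, 10]
  [5, 5, 10]

Each entry (A^⊗3)_ij equals the minimum over all length-3 walks i = v_0 → v_1 → … → v_3 = j of Σ_t A[v_t][v_{t+1}]. For example, for (i, j) = (0, 2) we minimise over 9 possible intermediate vertex sequences; the minimum is 13, attained along the walk 0 → 1 → 0 → 2.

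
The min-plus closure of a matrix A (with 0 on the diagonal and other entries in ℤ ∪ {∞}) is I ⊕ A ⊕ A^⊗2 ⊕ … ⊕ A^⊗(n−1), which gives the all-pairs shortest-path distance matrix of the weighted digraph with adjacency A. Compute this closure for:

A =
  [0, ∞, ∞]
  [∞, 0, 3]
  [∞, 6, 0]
Closure =
  [0, ∞, ∞]
  [∞, 0, 3]
  [∞, 6, 0]

This is the Floyd-Warshall all-pairs shortest-path computation. For each intermediate vertex k = 0, 1, …, 2, update dist[i][j] ← min(dist[i][j], dist[i][k] + dist[k][j]). The final matrix gives, for each (i, j), the minimum total weight of any directed path from i to j (possibly empty when i = j).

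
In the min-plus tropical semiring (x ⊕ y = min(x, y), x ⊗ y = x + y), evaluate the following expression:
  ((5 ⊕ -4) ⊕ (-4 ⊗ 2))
((5 ⊕ -4) ⊕ (-4 ⊗ 2)) = -4

Expand innermost to outermost. Recall ⊕ takes the minimum of its arguments and ⊗ takes their sum. Working out the expression ((5 ⊕ -4) ⊕ (-4 ⊗ 2)) gives -4.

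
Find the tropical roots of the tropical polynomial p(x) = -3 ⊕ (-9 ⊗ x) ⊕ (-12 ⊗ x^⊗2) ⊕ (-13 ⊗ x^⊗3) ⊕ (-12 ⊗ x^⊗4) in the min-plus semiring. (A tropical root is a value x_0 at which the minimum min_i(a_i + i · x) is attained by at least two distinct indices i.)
Roots: {-1, 1, 3, 6}

Each tropical root is a break point of the lower envelope of the lines y = a_i + i · x (there are 5 lines, with slopes 0, 1, ..., 4). Only the lines that attain the minimum somewhere contribute to roots; other lines are dominated. Here the surviving (envelope) indices are i = 4, i = 3, i = 2, i = 1, i = 0.
Intersections between consecutive envelope lines give the roots: for adjacent envelope indices i < j the intersection is x = (a_i − a_j) / (j − i). Reading off the sorted break points: {-1, 1, 3, 6}.
Verification: at each break x_0, at least two indices attain the minimum of min_i(a_i + i · x_0).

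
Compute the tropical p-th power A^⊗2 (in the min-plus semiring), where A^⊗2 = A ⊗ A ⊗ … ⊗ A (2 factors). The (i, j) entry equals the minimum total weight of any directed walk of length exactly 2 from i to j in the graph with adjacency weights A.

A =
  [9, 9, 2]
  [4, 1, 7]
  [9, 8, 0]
A^⊗2 =
  [11, 10, 2]
  [5, 2, 6]
  [9, 8, 0]

Each entry (A^⊗2)_ij equals the minimum over all length-2 walks i = v_0 → v_1 → … → v_2 = j of Σ_t A[v_t][v_{t+1}]. For example, for (i, j) = (0, 2) we minimise over 3 possible intermediate vertex sequences; the minimum is 2, attained along the walk 0 → 2 → 2.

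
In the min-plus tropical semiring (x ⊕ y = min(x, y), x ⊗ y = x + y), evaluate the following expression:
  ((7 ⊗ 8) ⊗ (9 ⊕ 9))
((7 ⊗ 8) ⊗ (9 ⊕ 9)) = 24

Expand innermost to outermost. Recall ⊕ takes the minimum of its arguments and ⊗ takes their sum. Working out the expression ((7 ⊗ 8) ⊗ (9 ⊕ 9)) gives 24.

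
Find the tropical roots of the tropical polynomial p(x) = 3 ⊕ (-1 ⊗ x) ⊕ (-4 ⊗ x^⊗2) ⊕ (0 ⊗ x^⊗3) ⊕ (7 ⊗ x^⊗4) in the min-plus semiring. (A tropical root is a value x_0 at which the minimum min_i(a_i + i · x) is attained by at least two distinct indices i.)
Roots: {-7, -4, 3, 4}

Each tropical root is a break point of the lower envelope of the lines y = a_i + i · x (there are 5 lines, with slopes 0, 1, ..., 4). Only the lines that attain the minimum somewhere contribute to roots; other lines are dominated. Here the surviving (envelope) indices are i = 4, i = 3, i = 2, i = 1, i = 0.
Intersections between consecutive envelope lines give the roots: for adjacent envelope indices i < j the intersection is x = (a_i − a_j) / (j − i). Reading off the sorted break points: {-7, -4, 3, 4}.
Verification: at each break x_0, at least two indices attain the minimum of min_i(a_i + i · x_0).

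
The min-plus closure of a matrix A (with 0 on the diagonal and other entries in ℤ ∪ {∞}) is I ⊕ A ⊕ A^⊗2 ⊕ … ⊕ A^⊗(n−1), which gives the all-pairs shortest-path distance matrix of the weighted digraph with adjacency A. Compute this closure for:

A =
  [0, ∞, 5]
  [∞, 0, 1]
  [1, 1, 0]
Closure =
  [0, 6, 5]
  [2, 0, 1]
  [1, 1, 0]

This is the Floyd-Warshall all-pairs shortest-path computation. For each intermediate vertex k = 0, 1, …, 2, update dist[i][j] ← min(dist[i][j], dist[i][k] + dist[k][j]). The final matrix gives, for each (i, j), the minimum total weight of any directed path from i to j (possibly empty when i = j).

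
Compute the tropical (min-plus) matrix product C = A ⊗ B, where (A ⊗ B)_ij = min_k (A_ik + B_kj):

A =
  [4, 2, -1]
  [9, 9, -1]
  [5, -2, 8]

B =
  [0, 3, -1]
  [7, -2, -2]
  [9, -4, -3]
A ⊗ B =
  [4, -5, -4]
  [8, -5, -4]
  [5, -4, -4]

Apply the min-plus product entry-by-entry:
  C[0][0] = min over k of (A[0][0] + B[0][0] = 4 + 0 = 4, A[0][1] + B[1][0] = 2 + 7 = 9, A[0][2] + B[2][0] = -1 + 9 = 8) = 4 (attained at k = 0)
  C[0][1] = min over k of (A[0][0] + B[0][1] = 4 + 3 = 7, A[0][1] + B[1][1] = 2 + -2 = 0, A[0][2] + B[2][1] = -1 + -4 = -5) = -5 (attained at k = 2)
  C[0][2] = min over k of (A[0][0] + B[0][2] = 4 + -1 = 3, A[0][1] + B[1][2] = 2 + -2 = 0, A[0][2] + B[2][2] = -1 + -3 = -4) = -4 (attained at k = 2)
  C[1][0] = min over k of (A[1][0] + B[0][0] = 9 + 0 = 9, A[1][1] + B[1][0] = 9 + 7 = 16, A[1][2] + B[2][0] = -1 + 9 = 8) = 8 (attained at k = 2)
  C[1][1] = min over k of (A[1][0] + B[0][1] = 9 + 3 = 12, A[1][1] + B[1][1] = 9 + -2 = 7, A[1][2] + B[2][1] = -1 + -4 = -5) = -5 (attained at k = 2)
  C[1][2] = min over k of (A[1][0] + B[0][2] = 9 + -1 = 8, A[1][1] + B[1][2] = 9 + -2 = 7, A[1][2] + B[2][2] = -1 + -3 = -4) = -4 (attained at k = 2)
  C[2][0] = min over k of (A[2][0] + B[0][0] = 5 + 0 = 5, A[2][1] + B[1][0] = -2 + 7 = 5, A[2][2] + B[2][0] = 8 + 9 = 17) = 5 (attained at k = 0)
  C[2][1] = min over k of (A[2][0] + B[0][1] = 5 + 3 = 8, A[2][1] + B[1][1] = -2 + -2 = -4, A[2][2] + B[2][1] = 8 + -4 = 4) = -4 (attained at k = 1)
  C[2][2] = min over k of (A[2][0] + B[0][2] = 5 + -1 = 4, A[2][1] + B[1][2] = -2 + -2 = -4, A[2][2] + B[2][2] = 8 + -3 = 5) = -4 (attained at k = 1)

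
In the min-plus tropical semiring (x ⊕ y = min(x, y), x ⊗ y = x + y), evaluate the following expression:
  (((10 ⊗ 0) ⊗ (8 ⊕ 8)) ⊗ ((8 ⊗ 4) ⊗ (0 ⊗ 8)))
(((10 ⊗ 0) ⊗ (8 ⊕ 8)) ⊗ ((8 ⊗ 4) ⊗ (0 ⊗ 8))) = 38

Expand innermost to outermost. Recall ⊕ takes the minimum of its arguments and ⊗ takes their sum. Working out the expression (((10 ⊗ 0) ⊗ (8 ⊕ 8)) ⊗ ((8 ⊗ 4) ⊗ (0 ⊗ 8))) gives 38.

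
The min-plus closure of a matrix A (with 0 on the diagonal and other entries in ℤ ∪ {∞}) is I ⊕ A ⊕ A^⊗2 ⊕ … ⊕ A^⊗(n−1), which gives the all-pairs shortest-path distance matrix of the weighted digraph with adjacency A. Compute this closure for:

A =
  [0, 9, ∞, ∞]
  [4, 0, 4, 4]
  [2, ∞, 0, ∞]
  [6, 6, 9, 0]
Closure =
  [0, 9, 13, 13]
  [4, 0, 4, 4]
  [2, 11, 0, 15]
  [6, 6, 9, 0]

This is the Floyd-Warshall all-pairs shortest-path computation. For each intermediate vertex k = 0, 1, …, 3, update dist[i][j] ← min(dist[i][j], dist[i][k] + dist[k][j]). The final matrix gives, for each (i, j), the minimum total weight of any directed path from i to j (possibly empty when i = j).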